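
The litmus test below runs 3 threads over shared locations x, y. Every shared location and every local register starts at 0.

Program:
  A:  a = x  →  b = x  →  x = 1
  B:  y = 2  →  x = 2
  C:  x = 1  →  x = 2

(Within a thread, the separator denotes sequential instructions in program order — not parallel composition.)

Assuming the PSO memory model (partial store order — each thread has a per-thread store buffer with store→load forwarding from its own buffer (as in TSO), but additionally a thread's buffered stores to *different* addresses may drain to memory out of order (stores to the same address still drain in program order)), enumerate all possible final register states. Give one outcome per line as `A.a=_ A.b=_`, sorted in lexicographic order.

A.a=0 A.b=0
A.a=0 A.b=1
A.a=0 A.b=2
A.a=1 A.b=1
A.a=1 A.b=2
A.a=2 A.b=1
A.a=2 A.b=2

outcome vector order: (A.a,A.b)
|PSO outcomes| = 7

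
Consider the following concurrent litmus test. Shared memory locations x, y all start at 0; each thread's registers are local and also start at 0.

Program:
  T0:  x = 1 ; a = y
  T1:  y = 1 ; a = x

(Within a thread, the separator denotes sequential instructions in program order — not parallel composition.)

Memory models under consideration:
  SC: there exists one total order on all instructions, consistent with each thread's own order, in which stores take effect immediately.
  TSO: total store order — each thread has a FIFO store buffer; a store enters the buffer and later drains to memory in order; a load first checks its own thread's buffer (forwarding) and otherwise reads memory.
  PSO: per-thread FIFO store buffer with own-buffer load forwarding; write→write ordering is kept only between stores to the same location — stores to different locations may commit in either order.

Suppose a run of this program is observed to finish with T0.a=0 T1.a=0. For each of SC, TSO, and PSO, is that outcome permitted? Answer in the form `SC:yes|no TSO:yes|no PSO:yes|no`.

outcome vector order: (T0.a,T1.a)
under SC → (0,1) (1,0) (1,1)
under TSO → (0,0) (0,1) (1,0) (1,1)
under PSO → (0,0) (0,1) (1,0) (1,1)
target (0,0) ∈ {TSO,PSO}

SC:no TSO:yes PSO:yes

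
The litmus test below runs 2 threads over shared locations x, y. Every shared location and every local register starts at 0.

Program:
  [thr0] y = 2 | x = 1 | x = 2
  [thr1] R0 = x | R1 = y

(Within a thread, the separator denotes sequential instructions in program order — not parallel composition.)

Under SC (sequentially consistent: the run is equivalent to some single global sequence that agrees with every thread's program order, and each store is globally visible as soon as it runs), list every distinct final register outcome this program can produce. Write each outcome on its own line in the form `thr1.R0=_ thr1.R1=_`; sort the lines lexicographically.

thr1.R0=0 thr1.R1=0
thr1.R0=0 thr1.R1=2
thr1.R0=1 thr1.R1=2
thr1.R0=2 thr1.R1=2

outcome vector order: (thr1.R0,thr1.R1)
|SC outcomes| = 4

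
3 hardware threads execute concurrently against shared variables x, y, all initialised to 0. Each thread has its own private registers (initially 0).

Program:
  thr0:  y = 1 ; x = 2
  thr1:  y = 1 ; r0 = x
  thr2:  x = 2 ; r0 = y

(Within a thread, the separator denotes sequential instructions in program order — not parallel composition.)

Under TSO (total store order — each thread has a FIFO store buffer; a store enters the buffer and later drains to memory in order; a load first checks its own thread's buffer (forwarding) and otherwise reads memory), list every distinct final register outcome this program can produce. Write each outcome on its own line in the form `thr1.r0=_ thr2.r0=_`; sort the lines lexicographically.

thr1.r0=0 thr2.r0=0
thr1.r0=0 thr2.r0=1
thr1.r0=2 thr2.r0=0
thr1.r0=2 thr2.r0=1

outcome vector order: (thr1.r0,thr2.r0)
|TSO outcomes| = 4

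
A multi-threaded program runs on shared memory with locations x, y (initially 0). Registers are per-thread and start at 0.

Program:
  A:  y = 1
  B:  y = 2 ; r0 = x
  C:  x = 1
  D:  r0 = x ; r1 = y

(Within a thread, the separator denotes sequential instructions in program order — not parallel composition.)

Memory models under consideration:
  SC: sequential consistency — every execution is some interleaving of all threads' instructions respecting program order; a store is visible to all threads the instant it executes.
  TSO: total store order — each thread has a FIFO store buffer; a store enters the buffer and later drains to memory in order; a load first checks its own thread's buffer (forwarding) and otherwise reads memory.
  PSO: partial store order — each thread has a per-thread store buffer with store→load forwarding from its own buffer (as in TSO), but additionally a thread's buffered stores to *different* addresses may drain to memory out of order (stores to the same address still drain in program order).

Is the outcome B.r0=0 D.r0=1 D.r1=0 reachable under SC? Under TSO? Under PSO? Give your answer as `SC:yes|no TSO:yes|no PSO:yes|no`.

outcome vector order: (B.r0,D.r0,D.r1)
SC: 11 outcomes — {(0,0,0), (0,0,1), (0,0,2), (0,1,1), (0,1,2), (1,0,0), (1,0,1), (1,0,2), (1,1,0), (1,1,1), (1,1,2)}
TSO: 12 outcomes — {(0,0,0), (0,0,1), (0,0,2), (0,1,0), (0,1,1), (0,1,2), (1,0,0), (1,0,1), (1,0,2), (1,1,0), (1,1,1), (1,1,2)}
PSO: 12 outcomes — {(0,0,0), (0,0,1), (0,0,2), (0,1,0), (0,1,1), (0,1,2), (1,0,0), (1,0,1), (1,0,2), (1,1,0), (1,1,1), (1,1,2)}
target (0,1,0) ∈ {TSO,PSO}

SC:no TSO:yes PSO:yes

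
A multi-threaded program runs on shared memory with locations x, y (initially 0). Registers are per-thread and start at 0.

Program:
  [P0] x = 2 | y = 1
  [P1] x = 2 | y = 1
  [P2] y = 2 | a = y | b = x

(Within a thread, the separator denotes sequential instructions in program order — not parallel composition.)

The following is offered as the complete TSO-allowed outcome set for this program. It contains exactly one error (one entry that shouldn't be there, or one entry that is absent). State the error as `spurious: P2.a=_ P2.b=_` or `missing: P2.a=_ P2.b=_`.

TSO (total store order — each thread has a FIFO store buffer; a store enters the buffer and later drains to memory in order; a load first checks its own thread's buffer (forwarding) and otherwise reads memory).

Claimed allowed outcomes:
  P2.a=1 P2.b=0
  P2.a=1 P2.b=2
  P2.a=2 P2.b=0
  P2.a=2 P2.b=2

outcome vector order: (P2.a,P2.b)
under TSO → <1 2> <2 0> <2 2>
claimed∖TSO = {<1 0>}

spurious: P2.a=1 P2.b=0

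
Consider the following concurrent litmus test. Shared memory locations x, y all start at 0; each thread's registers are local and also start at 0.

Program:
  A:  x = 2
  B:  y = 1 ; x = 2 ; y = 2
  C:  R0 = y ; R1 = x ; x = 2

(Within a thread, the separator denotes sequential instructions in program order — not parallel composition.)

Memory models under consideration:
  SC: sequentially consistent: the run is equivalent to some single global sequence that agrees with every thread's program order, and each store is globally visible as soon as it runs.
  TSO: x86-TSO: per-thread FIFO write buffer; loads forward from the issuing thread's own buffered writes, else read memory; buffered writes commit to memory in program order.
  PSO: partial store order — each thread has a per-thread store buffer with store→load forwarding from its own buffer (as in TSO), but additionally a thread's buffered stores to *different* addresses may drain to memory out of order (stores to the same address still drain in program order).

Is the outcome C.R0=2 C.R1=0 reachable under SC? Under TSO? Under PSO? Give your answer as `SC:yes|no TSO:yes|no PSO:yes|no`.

SC:no TSO:no PSO:yes

outcome vector order: (C.R0,C.R1)
[SC] allowed = {(0,0); (0,2); (1,0); (1,2); (2,2)}
[TSO] allowed = {(0,0); (0,2); (1,0); (1,2); (2,2)}
[PSO] allowed = {(0,0); (0,2); (1,0); (1,2); (2,0); (2,2)}
target (2,0) ∈ {PSO}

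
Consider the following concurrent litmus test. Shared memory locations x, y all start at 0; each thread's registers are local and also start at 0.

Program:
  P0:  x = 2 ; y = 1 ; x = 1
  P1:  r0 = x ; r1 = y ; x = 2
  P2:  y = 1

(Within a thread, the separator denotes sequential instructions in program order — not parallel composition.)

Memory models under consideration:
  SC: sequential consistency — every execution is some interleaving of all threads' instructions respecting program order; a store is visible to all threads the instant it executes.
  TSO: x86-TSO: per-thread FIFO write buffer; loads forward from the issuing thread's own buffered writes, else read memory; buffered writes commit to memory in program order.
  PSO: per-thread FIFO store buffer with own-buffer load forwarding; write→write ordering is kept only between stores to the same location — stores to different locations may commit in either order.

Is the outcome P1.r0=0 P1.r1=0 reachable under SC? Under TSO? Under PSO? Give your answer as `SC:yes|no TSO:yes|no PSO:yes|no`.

SC:yes TSO:yes PSO:yes

outcome vector order: (P1.r0,P1.r1)
SC (5): <0 0>; <0 1>; <1 1>; <2 0>; <2 1>
TSO (5): <0 0>; <0 1>; <1 1>; <2 0>; <2 1>
PSO (6): <0 0>; <0 1>; <1 0>; <1 1>; <2 0>; <2 1>
target <0 0> ∈ {SC,TSO,PSO}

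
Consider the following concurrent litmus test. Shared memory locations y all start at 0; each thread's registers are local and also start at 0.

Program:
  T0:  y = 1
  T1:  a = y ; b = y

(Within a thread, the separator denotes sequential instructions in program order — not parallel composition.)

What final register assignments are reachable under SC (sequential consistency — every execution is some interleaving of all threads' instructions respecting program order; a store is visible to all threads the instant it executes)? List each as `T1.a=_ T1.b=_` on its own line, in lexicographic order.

outcome vector order: (T1.a,T1.b)
|SC outcomes| = 3

T1.a=0 T1.b=0
T1.a=0 T1.b=1
T1.a=1 T1.b=1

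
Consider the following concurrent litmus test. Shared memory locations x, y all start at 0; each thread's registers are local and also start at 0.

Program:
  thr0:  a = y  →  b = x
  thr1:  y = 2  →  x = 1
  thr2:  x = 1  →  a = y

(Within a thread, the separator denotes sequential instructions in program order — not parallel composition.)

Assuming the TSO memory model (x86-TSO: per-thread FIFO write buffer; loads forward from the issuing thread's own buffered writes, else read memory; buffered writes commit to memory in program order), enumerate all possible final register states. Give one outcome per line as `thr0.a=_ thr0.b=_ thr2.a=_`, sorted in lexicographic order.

thr0.a=0 thr0.b=0 thr2.a=0
thr0.a=0 thr0.b=0 thr2.a=2
thr0.a=0 thr0.b=1 thr2.a=0
thr0.a=0 thr0.b=1 thr2.a=2
thr0.a=2 thr0.b=0 thr2.a=0
thr0.a=2 thr0.b=0 thr2.a=2
thr0.a=2 thr0.b=1 thr2.a=0
thr0.a=2 thr0.b=1 thr2.a=2

outcome vector order: (thr0.a,thr0.b,thr2.a)
|TSO outcomes| = 8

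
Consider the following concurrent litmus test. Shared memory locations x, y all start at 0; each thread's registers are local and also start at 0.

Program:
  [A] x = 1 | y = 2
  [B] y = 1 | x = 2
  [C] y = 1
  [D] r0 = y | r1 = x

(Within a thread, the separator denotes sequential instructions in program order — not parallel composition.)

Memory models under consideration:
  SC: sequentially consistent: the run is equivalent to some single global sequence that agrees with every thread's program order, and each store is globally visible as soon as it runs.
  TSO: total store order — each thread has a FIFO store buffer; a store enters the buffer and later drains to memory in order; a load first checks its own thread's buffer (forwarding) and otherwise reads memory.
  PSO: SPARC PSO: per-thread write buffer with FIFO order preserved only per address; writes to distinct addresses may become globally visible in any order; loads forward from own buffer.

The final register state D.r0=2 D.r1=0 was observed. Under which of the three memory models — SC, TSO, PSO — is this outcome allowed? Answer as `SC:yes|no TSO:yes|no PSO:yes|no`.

SC:no TSO:no PSO:yes

outcome vector order: (D.r0,D.r1)
SC (8): (0,0); (0,1); (0,2); (1,0); (1,1); (1,2); (2,1); (2,2)
TSO (8): (0,0); (0,1); (0,2); (1,0); (1,1); (1,2); (2,1); (2,2)
PSO (9): (0,0); (0,1); (0,2); (1,0); (1,1); (1,2); (2,0); (2,1); (2,2)
target (2,0) ∈ {PSO}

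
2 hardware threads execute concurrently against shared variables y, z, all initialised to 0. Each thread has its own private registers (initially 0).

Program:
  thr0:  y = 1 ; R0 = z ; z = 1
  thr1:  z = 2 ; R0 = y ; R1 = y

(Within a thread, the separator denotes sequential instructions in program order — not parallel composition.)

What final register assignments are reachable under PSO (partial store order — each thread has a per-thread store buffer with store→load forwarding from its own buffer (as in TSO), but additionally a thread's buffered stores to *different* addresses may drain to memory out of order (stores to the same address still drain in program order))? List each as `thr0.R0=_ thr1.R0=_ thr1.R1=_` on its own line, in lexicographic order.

outcome vector order: (thr0.R0,thr1.R0,thr1.R1)
|PSO outcomes| = 6

thr0.R0=0 thr1.R0=0 thr1.R1=0
thr0.R0=0 thr1.R0=0 thr1.R1=1
thr0.R0=0 thr1.R0=1 thr1.R1=1
thr0.R0=2 thr1.R0=0 thr1.R1=0
thr0.R0=2 thr1.R0=0 thr1.R1=1
thr0.R0=2 thr1.R0=1 thr1.R1=1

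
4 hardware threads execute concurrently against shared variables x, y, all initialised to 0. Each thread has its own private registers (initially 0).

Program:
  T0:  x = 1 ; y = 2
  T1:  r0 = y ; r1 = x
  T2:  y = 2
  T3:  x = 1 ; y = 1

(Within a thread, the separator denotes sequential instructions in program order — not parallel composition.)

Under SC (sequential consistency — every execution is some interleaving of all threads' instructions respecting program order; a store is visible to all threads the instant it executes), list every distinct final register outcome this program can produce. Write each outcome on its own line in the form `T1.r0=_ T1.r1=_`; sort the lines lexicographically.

outcome vector order: (T1.r0,T1.r1)
|SC outcomes| = 5

T1.r0=0 T1.r1=0
T1.r0=0 T1.r1=1
T1.r0=1 T1.r1=1
T1.r0=2 T1.r1=0
T1.r0=2 T1.r1=1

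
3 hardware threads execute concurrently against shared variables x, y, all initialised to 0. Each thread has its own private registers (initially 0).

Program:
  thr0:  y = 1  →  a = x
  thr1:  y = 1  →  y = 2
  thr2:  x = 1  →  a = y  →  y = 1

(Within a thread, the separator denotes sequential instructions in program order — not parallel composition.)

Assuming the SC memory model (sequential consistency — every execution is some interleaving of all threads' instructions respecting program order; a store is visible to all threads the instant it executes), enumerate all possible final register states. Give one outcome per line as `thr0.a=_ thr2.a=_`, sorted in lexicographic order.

outcome vector order: (thr0.a,thr2.a)
|SC outcomes| = 5

thr0.a=0 thr2.a=1
thr0.a=0 thr2.a=2
thr0.a=1 thr2.a=0
thr0.a=1 thr2.a=1
thr0.a=1 thr2.a=2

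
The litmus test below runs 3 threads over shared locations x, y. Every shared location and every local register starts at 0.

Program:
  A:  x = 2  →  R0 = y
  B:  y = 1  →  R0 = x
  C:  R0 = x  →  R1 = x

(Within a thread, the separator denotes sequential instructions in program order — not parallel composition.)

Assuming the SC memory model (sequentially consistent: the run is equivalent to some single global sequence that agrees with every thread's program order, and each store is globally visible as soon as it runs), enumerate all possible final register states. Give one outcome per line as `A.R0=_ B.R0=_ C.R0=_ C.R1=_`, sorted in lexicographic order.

outcome vector order: (A.R0,B.R0,C.R0,C.R1)
|SC outcomes| = 9

A.R0=0 B.R0=2 C.R0=0 C.R1=0
A.R0=0 B.R0=2 C.R0=0 C.R1=2
A.R0=0 B.R0=2 C.R0=2 C.R1=2
A.R0=1 B.R0=0 C.R0=0 C.R1=0
A.R0=1 B.R0=0 C.R0=0 C.R1=2
A.R0=1 B.R0=0 C.R0=2 C.R1=2
A.R0=1 B.R0=2 C.R0=0 C.R1=0
A.R0=1 B.R0=2 C.R0=0 C.R1=2
A.R0=1 B.R0=2 C.R0=2 C.R1=2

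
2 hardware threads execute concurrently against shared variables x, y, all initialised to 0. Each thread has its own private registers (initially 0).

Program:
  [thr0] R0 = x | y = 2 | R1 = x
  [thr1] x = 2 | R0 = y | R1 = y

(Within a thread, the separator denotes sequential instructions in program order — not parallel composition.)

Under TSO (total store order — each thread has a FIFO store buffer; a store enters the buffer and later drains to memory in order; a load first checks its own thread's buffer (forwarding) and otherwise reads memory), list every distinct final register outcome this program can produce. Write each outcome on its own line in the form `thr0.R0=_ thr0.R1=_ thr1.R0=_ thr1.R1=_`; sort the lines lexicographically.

outcome vector order: (thr0.R0,thr0.R1,thr1.R0,thr1.R1)
|TSO outcomes| = 9

thr0.R0=0 thr0.R1=0 thr1.R0=0 thr1.R1=0
thr0.R0=0 thr0.R1=0 thr1.R0=0 thr1.R1=2
thr0.R0=0 thr0.R1=0 thr1.R0=2 thr1.R1=2
thr0.R0=0 thr0.R1=2 thr1.R0=0 thr1.R1=0
thr0.R0=0 thr0.R1=2 thr1.R0=0 thr1.R1=2
thr0.R0=0 thr0.R1=2 thr1.R0=2 thr1.R1=2
thr0.R0=2 thr0.R1=2 thr1.R0=0 thr1.R1=0
thr0.R0=2 thr0.R1=2 thr1.R0=0 thr1.R1=2
thr0.R0=2 thr0.R1=2 thr1.R0=2 thr1.R1=2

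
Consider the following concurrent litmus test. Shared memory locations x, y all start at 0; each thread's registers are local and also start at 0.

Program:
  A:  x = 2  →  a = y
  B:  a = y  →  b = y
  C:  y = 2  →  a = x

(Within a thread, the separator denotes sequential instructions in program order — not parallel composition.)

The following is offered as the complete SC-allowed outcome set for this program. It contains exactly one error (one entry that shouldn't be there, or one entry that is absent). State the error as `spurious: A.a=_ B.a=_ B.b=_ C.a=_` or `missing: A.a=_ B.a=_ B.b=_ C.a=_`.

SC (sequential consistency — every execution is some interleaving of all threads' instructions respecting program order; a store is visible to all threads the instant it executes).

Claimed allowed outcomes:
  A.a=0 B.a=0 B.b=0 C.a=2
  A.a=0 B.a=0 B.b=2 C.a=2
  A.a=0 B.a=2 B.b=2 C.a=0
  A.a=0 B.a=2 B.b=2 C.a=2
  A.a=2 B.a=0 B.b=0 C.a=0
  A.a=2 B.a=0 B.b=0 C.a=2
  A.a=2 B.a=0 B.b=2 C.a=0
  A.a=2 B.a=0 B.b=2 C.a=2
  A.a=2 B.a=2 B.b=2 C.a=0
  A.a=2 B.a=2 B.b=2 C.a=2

outcome vector order: (A.a,B.a,B.b,C.a)
SC (9): 0/0/0/2, 0/0/2/2, 0/2/2/2, 2/0/0/0, 2/0/0/2, 2/0/2/0, 2/0/2/2, 2/2/2/0, 2/2/2/2
claimed∖SC = {0/2/2/0}

spurious: A.a=0 B.a=2 B.b=2 C.a=0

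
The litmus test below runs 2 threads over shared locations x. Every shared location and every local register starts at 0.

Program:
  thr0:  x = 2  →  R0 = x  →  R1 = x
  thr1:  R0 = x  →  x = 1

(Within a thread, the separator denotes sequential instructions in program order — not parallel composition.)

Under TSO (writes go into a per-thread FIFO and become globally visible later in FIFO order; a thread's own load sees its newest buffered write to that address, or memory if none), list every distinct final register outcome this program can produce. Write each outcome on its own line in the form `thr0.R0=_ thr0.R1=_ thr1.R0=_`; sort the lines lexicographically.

outcome vector order: (thr0.R0,thr0.R1,thr1.R0)
|TSO outcomes| = 6

thr0.R0=1 thr0.R1=1 thr1.R0=0
thr0.R0=1 thr0.R1=1 thr1.R0=2
thr0.R0=2 thr0.R1=1 thr1.R0=0
thr0.R0=2 thr0.R1=1 thr1.R0=2
thr0.R0=2 thr0.R1=2 thr1.R0=0
thr0.R0=2 thr0.R1=2 thr1.R0=2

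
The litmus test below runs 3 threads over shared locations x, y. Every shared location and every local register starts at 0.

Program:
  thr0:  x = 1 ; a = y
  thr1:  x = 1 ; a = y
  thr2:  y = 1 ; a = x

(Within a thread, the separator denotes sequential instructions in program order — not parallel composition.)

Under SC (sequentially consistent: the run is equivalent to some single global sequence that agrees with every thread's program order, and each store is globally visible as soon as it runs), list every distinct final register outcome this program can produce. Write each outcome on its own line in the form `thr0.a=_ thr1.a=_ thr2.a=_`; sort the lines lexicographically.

thr0.a=0 thr1.a=0 thr2.a=1
thr0.a=0 thr1.a=1 thr2.a=1
thr0.a=1 thr1.a=0 thr2.a=1
thr0.a=1 thr1.a=1 thr2.a=0
thr0.a=1 thr1.a=1 thr2.a=1

outcome vector order: (thr0.a,thr1.a,thr2.a)
|SC outcomes| = 5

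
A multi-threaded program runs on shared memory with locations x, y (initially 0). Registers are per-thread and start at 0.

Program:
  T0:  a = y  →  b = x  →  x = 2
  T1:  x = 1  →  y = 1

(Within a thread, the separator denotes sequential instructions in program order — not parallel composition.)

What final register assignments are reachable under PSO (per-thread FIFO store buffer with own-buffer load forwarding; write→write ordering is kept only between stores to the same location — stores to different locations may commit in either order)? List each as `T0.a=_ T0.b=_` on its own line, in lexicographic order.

T0.a=0 T0.b=0
T0.a=0 T0.b=1
T0.a=1 T0.b=0
T0.a=1 T0.b=1

outcome vector order: (T0.a,T0.b)
|PSO outcomes| = 4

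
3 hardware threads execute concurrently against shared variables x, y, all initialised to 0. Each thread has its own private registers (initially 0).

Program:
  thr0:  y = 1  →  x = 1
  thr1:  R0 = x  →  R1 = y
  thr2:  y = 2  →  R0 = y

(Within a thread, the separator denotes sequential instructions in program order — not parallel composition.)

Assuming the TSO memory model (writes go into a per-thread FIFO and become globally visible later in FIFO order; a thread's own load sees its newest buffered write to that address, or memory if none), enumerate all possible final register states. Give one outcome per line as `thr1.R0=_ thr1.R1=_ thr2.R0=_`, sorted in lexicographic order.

thr1.R0=0 thr1.R1=0 thr2.R0=1
thr1.R0=0 thr1.R1=0 thr2.R0=2
thr1.R0=0 thr1.R1=1 thr2.R0=1
thr1.R0=0 thr1.R1=1 thr2.R0=2
thr1.R0=0 thr1.R1=2 thr2.R0=1
thr1.R0=0 thr1.R1=2 thr2.R0=2
thr1.R0=1 thr1.R1=1 thr2.R0=1
thr1.R0=1 thr1.R1=1 thr2.R0=2
thr1.R0=1 thr1.R1=2 thr2.R0=2

outcome vector order: (thr1.R0,thr1.R1,thr2.R0)
|TSO outcomes| = 9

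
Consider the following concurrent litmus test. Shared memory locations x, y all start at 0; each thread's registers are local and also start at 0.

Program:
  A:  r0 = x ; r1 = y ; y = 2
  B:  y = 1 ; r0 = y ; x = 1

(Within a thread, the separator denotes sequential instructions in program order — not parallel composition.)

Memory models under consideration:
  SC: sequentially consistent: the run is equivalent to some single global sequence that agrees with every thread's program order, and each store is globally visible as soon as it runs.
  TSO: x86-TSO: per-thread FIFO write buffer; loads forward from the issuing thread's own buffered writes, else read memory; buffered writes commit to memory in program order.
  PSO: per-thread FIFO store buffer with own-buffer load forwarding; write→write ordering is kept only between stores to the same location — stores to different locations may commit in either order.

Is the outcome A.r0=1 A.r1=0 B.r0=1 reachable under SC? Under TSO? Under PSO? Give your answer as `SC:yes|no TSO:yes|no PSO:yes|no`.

SC:no TSO:no PSO:yes

outcome vector order: (A.r0,A.r1,B.r0)
[SC] allowed = {<0 0 1> <0 0 2> <0 1 1> <0 1 2> <1 1 1>}
[TSO] allowed = {<0 0 1> <0 0 2> <0 1 1> <0 1 2> <1 1 1>}
[PSO] allowed = {<0 0 1> <0 0 2> <0 1 1> <0 1 2> <1 0 1> <1 1 1>}
target <1 0 1> ∈ {PSO}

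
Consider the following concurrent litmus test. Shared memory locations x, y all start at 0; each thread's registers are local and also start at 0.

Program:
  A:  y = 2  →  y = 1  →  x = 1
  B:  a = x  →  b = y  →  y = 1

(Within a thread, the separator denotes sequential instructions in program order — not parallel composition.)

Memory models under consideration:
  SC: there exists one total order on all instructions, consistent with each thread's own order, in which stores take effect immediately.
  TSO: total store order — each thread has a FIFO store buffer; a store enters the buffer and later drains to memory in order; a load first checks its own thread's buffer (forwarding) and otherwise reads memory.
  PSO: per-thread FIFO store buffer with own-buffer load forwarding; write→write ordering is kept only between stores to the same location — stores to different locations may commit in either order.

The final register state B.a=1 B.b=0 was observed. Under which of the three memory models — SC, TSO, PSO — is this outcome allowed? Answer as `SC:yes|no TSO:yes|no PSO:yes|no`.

outcome vector order: (B.a,B.b)
SC (4): <0 0> <0 1> <0 2> <1 1>
TSO (4): <0 0> <0 1> <0 2> <1 1>
PSO (6): <0 0> <0 1> <0 2> <1 0> <1 1> <1 2>
target <1 0> ∈ {PSO}

SC:no TSO:no PSO:yes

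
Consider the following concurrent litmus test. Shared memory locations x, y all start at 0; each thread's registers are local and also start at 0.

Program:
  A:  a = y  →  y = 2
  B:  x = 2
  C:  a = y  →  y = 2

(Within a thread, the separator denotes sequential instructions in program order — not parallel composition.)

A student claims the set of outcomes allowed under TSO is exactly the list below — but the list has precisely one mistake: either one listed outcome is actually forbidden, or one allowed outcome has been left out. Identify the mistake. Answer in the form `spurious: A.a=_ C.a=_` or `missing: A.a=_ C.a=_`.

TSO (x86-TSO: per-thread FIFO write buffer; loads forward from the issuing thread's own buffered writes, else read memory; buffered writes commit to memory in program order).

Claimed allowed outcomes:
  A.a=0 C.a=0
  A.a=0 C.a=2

outcome vector order: (A.a,C.a)
under TSO → <0 0>, <0 2>, <2 0>
TSO∖claimed = {<2 0>}

missing: A.a=2 C.a=0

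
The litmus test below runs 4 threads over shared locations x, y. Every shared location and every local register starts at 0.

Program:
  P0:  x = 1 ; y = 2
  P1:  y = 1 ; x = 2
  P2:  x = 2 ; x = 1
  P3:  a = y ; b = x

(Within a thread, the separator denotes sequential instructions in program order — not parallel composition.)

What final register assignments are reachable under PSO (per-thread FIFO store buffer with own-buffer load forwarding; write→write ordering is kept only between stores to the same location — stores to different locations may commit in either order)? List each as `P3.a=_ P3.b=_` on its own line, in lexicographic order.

outcome vector order: (P3.a,P3.b)
|PSO outcomes| = 9

P3.a=0 P3.b=0
P3.a=0 P3.b=1
P3.a=0 P3.b=2
P3.a=1 P3.b=0
P3.a=1 P3.b=1
P3.a=1 P3.b=2
P3.a=2 P3.b=0
P3.a=2 P3.b=1
P3.a=2 P3.b=2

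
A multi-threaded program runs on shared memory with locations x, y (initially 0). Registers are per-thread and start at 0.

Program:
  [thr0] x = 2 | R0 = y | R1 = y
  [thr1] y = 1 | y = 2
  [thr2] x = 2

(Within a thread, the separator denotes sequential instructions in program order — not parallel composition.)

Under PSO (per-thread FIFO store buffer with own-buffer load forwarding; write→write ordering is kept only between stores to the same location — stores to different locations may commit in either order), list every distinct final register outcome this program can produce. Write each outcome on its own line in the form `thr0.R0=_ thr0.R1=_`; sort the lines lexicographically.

thr0.R0=0 thr0.R1=0
thr0.R0=0 thr0.R1=1
thr0.R0=0 thr0.R1=2
thr0.R0=1 thr0.R1=1
thr0.R0=1 thr0.R1=2
thr0.R0=2 thr0.R1=2

outcome vector order: (thr0.R0,thr0.R1)
|PSO outcomes| = 6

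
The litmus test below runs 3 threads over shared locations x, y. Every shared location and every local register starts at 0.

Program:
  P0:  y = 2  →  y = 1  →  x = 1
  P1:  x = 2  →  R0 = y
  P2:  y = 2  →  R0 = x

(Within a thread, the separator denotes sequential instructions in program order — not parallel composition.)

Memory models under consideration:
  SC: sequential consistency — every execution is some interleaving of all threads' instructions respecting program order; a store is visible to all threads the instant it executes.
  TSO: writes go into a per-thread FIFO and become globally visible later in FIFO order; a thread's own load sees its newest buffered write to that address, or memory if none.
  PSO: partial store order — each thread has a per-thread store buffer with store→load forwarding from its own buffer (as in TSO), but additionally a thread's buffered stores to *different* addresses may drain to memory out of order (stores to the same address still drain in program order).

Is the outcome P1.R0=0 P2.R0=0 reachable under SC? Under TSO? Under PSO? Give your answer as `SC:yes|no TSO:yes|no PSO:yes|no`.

outcome vector order: (P1.R0,P2.R0)
under SC → <0 1> <0 2> <1 0> <1 1> <1 2> <2 0> <2 1> <2 2>
under TSO → <0 0> <0 1> <0 2> <1 0> <1 1> <1 2> <2 0> <2 1> <2 2>
under PSO → <0 0> <0 1> <0 2> <1 0> <1 1> <1 2> <2 0> <2 1> <2 2>
target <0 0> ∈ {TSO,PSO}

SC:no TSO:yes PSO:yes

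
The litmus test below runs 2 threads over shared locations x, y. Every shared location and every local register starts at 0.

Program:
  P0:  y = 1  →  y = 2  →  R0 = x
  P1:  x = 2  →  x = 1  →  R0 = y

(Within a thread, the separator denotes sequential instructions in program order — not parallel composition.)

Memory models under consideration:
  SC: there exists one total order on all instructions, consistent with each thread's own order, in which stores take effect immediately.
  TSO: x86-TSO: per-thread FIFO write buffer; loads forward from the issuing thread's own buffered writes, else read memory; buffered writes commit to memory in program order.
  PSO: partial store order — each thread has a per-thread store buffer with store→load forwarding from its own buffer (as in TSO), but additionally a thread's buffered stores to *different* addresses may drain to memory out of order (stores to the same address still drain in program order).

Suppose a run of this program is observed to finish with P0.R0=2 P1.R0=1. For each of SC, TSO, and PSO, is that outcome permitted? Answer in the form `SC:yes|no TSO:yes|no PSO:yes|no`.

SC:no TSO:yes PSO:yes

outcome vector order: (P0.R0,P1.R0)
[SC] allowed = {0/2, 1/0, 1/1, 1/2, 2/2}
[TSO] allowed = {0/0, 0/1, 0/2, 1/0, 1/1, 1/2, 2/0, 2/1, 2/2}
[PSO] allowed = {0/0, 0/1, 0/2, 1/0, 1/1, 1/2, 2/0, 2/1, 2/2}
target 2/1 ∈ {TSO,PSO}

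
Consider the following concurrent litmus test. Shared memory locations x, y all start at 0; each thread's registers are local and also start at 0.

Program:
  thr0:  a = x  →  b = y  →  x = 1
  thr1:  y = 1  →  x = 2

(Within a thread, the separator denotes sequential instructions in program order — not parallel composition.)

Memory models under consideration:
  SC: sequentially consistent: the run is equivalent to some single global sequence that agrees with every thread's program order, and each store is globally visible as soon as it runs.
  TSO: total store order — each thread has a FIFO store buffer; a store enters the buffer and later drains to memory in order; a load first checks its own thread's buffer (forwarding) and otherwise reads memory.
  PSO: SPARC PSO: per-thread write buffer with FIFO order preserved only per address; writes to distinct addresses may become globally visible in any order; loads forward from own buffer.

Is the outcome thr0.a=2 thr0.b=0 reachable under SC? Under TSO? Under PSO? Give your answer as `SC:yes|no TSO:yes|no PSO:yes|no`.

outcome vector order: (thr0.a,thr0.b)
SC (3): 0/0, 0/1, 2/1
TSO (3): 0/0, 0/1, 2/1
PSO (4): 0/0, 0/1, 2/0, 2/1
target 2/0 ∈ {PSO}

SC:no TSO:no PSO:yes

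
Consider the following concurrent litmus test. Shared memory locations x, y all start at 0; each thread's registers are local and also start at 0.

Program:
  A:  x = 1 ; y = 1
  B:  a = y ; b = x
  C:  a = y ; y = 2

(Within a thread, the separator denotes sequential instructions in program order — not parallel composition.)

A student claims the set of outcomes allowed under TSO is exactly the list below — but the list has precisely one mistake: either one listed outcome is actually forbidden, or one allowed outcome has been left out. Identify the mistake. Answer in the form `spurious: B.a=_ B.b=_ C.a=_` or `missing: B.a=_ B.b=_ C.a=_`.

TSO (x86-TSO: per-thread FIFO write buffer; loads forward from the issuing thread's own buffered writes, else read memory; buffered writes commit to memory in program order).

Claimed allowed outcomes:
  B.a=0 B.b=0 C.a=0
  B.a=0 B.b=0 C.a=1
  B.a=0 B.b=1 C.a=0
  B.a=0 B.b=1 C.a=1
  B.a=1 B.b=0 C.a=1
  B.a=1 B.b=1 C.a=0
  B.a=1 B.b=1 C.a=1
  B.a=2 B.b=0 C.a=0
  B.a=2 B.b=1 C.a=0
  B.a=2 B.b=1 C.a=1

spurious: B.a=1 B.b=0 C.a=1

outcome vector order: (B.a,B.b,C.a)
under TSO → <0 0 0>; <0 0 1>; <0 1 0>; <0 1 1>; <1 1 0>; <1 1 1>; <2 0 0>; <2 1 0>; <2 1 1>
claimed∖TSO = {<1 0 1>}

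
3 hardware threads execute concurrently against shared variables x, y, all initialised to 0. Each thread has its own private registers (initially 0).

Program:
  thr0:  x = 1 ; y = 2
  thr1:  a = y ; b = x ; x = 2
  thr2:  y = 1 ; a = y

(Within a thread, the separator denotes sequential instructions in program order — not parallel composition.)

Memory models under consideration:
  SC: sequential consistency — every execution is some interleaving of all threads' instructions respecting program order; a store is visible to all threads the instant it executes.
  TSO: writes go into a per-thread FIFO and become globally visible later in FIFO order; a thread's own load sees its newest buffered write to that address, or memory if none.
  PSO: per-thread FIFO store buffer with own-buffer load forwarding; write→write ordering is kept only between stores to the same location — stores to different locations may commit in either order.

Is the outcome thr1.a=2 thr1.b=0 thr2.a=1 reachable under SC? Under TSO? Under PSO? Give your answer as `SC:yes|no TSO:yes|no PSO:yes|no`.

outcome vector order: (thr1.a,thr1.b,thr2.a)
SC: 10 outcomes — {0/0/1, 0/0/2, 0/1/1, 0/1/2, 1/0/1, 1/0/2, 1/1/1, 1/1/2, 2/1/1, 2/1/2}
TSO: 10 outcomes — {0/0/1, 0/0/2, 0/1/1, 0/1/2, 1/0/1, 1/0/2, 1/1/1, 1/1/2, 2/1/1, 2/1/2}
PSO: 12 outcomes — {0/0/1, 0/0/2, 0/1/1, 0/1/2, 1/0/1, 1/0/2, 1/1/1, 1/1/2, 2/0/1, 2/0/2, 2/1/1, 2/1/2}
target 2/0/1 ∈ {PSO}

SC:no TSO:no PSO:yes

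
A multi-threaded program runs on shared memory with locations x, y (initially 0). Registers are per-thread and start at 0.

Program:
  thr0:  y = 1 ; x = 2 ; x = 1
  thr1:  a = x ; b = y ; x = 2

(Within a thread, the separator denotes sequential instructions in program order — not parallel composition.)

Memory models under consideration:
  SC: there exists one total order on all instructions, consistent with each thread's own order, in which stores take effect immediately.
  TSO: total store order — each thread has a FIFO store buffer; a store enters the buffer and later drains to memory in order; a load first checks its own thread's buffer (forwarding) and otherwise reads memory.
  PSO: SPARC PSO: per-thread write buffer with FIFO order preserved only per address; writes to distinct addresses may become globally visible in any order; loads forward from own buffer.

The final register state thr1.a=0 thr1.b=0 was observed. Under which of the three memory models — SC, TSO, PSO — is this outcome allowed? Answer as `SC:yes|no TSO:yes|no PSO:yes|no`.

SC:yes TSO:yes PSO:yes

outcome vector order: (thr1.a,thr1.b)
[SC] allowed = {0/0 0/1 1/1 2/1}
[TSO] allowed = {0/0 0/1 1/1 2/1}
[PSO] allowed = {0/0 0/1 1/0 1/1 2/0 2/1}
target 0/0 ∈ {SC,TSO,PSO}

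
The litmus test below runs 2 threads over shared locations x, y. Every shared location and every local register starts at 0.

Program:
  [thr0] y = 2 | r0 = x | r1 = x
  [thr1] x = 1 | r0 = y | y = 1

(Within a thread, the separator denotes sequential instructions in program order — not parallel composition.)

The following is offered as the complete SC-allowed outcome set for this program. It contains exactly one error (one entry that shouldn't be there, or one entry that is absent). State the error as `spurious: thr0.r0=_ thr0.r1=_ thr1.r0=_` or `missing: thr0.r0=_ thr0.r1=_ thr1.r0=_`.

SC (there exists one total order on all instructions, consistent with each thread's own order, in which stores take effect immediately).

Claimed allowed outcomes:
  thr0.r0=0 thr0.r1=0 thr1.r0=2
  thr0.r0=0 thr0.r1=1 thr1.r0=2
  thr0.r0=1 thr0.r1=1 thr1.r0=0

missing: thr0.r0=1 thr0.r1=1 thr1.r0=2

outcome vector order: (thr0.r0,thr0.r1,thr1.r0)
SC (4): 002 012 110 112
SC∖claimed = {112}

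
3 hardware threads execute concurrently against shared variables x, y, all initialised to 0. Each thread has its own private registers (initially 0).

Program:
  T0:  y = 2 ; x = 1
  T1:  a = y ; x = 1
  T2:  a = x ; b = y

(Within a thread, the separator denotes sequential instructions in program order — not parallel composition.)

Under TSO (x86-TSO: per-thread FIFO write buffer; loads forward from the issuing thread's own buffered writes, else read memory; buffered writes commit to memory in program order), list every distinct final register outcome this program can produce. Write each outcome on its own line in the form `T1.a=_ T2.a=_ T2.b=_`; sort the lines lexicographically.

outcome vector order: (T1.a,T2.a,T2.b)
|TSO outcomes| = 7

T1.a=0 T2.a=0 T2.b=0
T1.a=0 T2.a=0 T2.b=2
T1.a=0 T2.a=1 T2.b=0
T1.a=0 T2.a=1 T2.b=2
T1.a=2 T2.a=0 T2.b=0
T1.a=2 T2.a=0 T2.b=2
T1.a=2 T2.a=1 T2.b=2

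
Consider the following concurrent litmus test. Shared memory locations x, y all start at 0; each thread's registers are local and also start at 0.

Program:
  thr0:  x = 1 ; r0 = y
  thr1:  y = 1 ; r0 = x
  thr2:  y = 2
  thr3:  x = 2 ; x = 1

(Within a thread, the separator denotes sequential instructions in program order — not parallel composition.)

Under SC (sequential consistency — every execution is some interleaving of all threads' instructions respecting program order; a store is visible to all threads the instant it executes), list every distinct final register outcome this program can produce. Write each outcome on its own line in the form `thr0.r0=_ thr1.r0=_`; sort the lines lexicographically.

outcome vector order: (thr0.r0,thr1.r0)
|SC outcomes| = 8

thr0.r0=0 thr1.r0=1
thr0.r0=0 thr1.r0=2
thr0.r0=1 thr1.r0=0
thr0.r0=1 thr1.r0=1
thr0.r0=1 thr1.r0=2
thr0.r0=2 thr1.r0=0
thr0.r0=2 thr1.r0=1
thr0.r0=2 thr1.r0=2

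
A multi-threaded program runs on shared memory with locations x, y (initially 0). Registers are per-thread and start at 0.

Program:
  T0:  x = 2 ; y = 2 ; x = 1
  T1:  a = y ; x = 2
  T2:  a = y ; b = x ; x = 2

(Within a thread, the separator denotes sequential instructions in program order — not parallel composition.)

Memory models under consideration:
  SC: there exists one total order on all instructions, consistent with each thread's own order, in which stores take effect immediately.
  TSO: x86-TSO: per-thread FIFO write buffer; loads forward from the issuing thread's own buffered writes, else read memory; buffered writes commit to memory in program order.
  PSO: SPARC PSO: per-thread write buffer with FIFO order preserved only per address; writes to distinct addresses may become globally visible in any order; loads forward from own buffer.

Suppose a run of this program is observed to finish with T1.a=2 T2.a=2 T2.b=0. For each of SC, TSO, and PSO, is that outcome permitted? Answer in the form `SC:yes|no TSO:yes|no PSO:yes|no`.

SC:no TSO:no PSO:yes

outcome vector order: (T1.a,T2.a,T2.b)
[SC] allowed = {<0 0 0>; <0 0 1>; <0 0 2>; <0 2 1>; <0 2 2>; <2 0 0>; <2 0 1>; <2 0 2>; <2 2 1>; <2 2 2>}
[TSO] allowed = {<0 0 0>; <0 0 1>; <0 0 2>; <0 2 1>; <0 2 2>; <2 0 0>; <2 0 1>; <2 0 2>; <2 2 1>; <2 2 2>}
[PSO] allowed = {<0 0 0>; <0 0 1>; <0 0 2>; <0 2 0>; <0 2 1>; <0 2 2>; <2 0 0>; <2 0 1>; <2 0 2>; <2 2 0>; <2 2 1>; <2 2 2>}
target <2 2 0> ∈ {PSO}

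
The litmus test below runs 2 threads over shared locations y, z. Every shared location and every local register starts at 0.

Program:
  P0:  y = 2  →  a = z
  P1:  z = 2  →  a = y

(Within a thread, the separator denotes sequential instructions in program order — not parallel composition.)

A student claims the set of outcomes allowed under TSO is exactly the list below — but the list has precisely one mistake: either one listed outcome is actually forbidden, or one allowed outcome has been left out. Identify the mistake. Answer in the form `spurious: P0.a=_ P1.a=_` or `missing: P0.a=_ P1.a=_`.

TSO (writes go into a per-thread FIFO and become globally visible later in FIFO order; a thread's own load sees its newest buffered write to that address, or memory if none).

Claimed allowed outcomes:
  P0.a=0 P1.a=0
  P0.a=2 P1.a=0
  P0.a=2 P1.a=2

missing: P0.a=0 P1.a=2

outcome vector order: (P0.a,P1.a)
TSO (4): <0 0> <0 2> <2 0> <2 2>
TSO∖claimed = {<0 2>}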